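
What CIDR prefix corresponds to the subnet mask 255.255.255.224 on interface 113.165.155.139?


Binary: 11111111.11111111.11111111.11100000
Count leading 1s
Prefix: /27


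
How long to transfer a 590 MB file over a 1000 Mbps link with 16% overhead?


Effective throughput = 1000 * (1 - 16/100) = 840 Mbps
File size in Mb = 590 * 8 = 4720 Mb
Time = 4720 / 840
Time = 5.619 seconds


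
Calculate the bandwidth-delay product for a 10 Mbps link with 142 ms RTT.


BDP = bandwidth * RTT
= 10 Mbps * 142 ms
= 10 * 1e6 * 142 / 1000 bits
= 1420000 bits
= 177500 bytes
= 173.3398 KB
BDP = 1420000 bits (177500 bytes)


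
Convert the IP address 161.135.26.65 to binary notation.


161 = 10100001
135 = 10000111
26 = 00011010
65 = 01000001
Binary: 10100001.10000111.00011010.01000001


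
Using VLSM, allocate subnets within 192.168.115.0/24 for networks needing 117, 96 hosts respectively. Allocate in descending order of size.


117 hosts -> /25 (126 usable): 192.168.115.0/25
96 hosts -> /25 (126 usable): 192.168.115.128/25
Allocation: 192.168.115.0/25 (117 hosts, 126 usable); 192.168.115.128/25 (96 hosts, 126 usable)


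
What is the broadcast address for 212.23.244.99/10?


Network: 212.0.0.0/10
Host bits = 22
Set all host bits to 1:
Broadcast: 212.63.255.255


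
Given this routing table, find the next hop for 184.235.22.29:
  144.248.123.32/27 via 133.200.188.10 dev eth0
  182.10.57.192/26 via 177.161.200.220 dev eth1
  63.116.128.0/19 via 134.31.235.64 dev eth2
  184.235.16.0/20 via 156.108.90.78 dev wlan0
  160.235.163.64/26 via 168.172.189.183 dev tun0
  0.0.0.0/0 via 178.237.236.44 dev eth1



Longest prefix match for 184.235.22.29:
  /27 144.248.123.32: no
  /26 182.10.57.192: no
  /19 63.116.128.0: no
  /20 184.235.16.0: MATCH
  /26 160.235.163.64: no
  /0 0.0.0.0: MATCH
Selected: next-hop 156.108.90.78 via wlan0 (matched /20)


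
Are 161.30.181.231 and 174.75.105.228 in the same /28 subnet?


Mask: 255.255.255.240
161.30.181.231 AND mask = 161.30.181.224
174.75.105.228 AND mask = 174.75.105.224
No, different subnets (161.30.181.224 vs 174.75.105.224)


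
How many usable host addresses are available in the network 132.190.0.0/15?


Host bits = 32 - 15 = 17
Total addresses = 2^17 = 131072
Usable = total - 2 (network and broadcast)
Usable hosts: 131070


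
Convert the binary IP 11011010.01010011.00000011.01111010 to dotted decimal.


11011010 = 218
01010011 = 83
00000011 = 3
01111010 = 122
IP: 218.83.3.122


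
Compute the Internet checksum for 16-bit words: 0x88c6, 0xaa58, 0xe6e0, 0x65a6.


Sum all words (with carry folding):
+ 0x88c6 = 0x88c6
+ 0xaa58 = 0x331f
+ 0xe6e0 = 0x1a00
+ 0x65a6 = 0x7fa6
One's complement: ~0x7fa6
Checksum = 0x8059


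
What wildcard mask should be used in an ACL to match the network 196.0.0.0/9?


Subnet mask: 255.128.0.0
Wildcard = 255.255.255.255 - subnet mask
255 - 255 = 0
255 - 128 = 127
255 - 0 = 255
255 - 0 = 255
Wildcard: 0.127.255.255


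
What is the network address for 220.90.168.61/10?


IP:   11011100.01011010.10101000.00111101
Mask: 11111111.11000000.00000000.00000000
AND operation:
Net:  11011100.01000000.00000000.00000000
Network: 220.64.0.0/10


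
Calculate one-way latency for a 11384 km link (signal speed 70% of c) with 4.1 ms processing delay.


Speed = 0.7 * 3e5 km/s = 210000 km/s
Propagation delay = 11384 / 210000 = 0.0542 s = 54.2095 ms
Processing delay = 4.1 ms
Total one-way latency = 58.3095 ms


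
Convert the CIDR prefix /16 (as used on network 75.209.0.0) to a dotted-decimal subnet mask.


/16 means 16 network bits, 16 host bits
Binary: 11111111111111110000000000000000
Mask: 255.255.0.0


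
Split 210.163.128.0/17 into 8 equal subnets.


New prefix = 17 + 3 = 20
Each subnet has 4096 addresses
  210.163.128.0/20
  210.163.144.0/20
  210.163.160.0/20
  210.163.176.0/20
  210.163.192.0/20
  210.163.208.0/20
  210.163.224.0/20
  210.163.240.0/20
Subnets: 210.163.128.0/20, 210.163.144.0/20, 210.163.160.0/20, 210.163.176.0/20, 210.163.192.0/20, 210.163.208.0/20, 210.163.224.0/20, 210.163.240.0/20


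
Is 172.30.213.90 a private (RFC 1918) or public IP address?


RFC 1918 private ranges:
  10.0.0.0/8 (10.0.0.0 - 10.255.255.255)
  172.16.0.0/12 (172.16.0.0 - 172.31.255.255)
  192.168.0.0/16 (192.168.0.0 - 192.168.255.255)
Private (in 172.16.0.0/12)


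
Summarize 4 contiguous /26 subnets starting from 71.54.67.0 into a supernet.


Original prefix: /26
Number of subnets: 4 = 2^2
New prefix = 26 - 2 = 24
Supernet: 71.54.67.0/24


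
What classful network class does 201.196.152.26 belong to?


First octet: 201
Binary: 11001001
110xxxxx -> Class C (192-223)
Class C, default mask 255.255.255.0 (/24)


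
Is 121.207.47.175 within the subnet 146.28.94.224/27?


Subnet network: 146.28.94.224
Test IP AND mask: 121.207.47.160
No, 121.207.47.175 is not in 146.28.94.224/27


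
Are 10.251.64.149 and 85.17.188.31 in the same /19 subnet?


Mask: 255.255.224.0
10.251.64.149 AND mask = 10.251.64.0
85.17.188.31 AND mask = 85.17.160.0
No, different subnets (10.251.64.0 vs 85.17.160.0)


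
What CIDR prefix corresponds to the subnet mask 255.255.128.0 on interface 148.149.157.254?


Binary: 11111111.11111111.10000000.00000000
Count leading 1s
Prefix: /17


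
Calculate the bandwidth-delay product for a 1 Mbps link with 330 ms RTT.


BDP = bandwidth * RTT
= 1 Mbps * 330 ms
= 1 * 1e6 * 330 / 1000 bits
= 330000 bits
= 41250 bytes
= 40.2832 KB
BDP = 330000 bits (41250 bytes)


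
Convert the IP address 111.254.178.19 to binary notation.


111 = 01101111
254 = 11111110
178 = 10110010
19 = 00010011
Binary: 01101111.11111110.10110010.00010011


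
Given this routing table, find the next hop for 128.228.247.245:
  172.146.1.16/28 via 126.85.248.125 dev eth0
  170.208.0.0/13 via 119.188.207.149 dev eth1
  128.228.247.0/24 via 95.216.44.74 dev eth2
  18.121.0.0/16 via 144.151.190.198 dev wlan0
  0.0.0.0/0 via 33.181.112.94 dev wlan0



Longest prefix match for 128.228.247.245:
  /28 172.146.1.16: no
  /13 170.208.0.0: no
  /24 128.228.247.0: MATCH
  /16 18.121.0.0: no
  /0 0.0.0.0: MATCH
Selected: next-hop 95.216.44.74 via eth2 (matched /24)


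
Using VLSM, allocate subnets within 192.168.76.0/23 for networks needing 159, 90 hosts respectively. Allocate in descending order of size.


159 hosts -> /24 (254 usable): 192.168.76.0/24
90 hosts -> /25 (126 usable): 192.168.77.0/25
Allocation: 192.168.76.0/24 (159 hosts, 254 usable); 192.168.77.0/25 (90 hosts, 126 usable)


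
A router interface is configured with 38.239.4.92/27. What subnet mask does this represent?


/27 means 27 network bits, 5 host bits
Binary: 11111111111111111111111111100000
Mask: 255.255.255.224


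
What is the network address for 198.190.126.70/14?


IP:   11000110.10111110.01111110.01000110
Mask: 11111111.11111100.00000000.00000000
AND operation:
Net:  11000110.10111100.00000000.00000000
Network: 198.188.0.0/14


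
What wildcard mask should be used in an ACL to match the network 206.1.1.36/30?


Subnet mask: 255.255.255.252
Wildcard = 255.255.255.255 - subnet mask
255 - 255 = 0
255 - 255 = 0
255 - 255 = 0
255 - 252 = 3
Wildcard: 0.0.0.3


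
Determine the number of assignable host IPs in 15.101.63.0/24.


Host bits = 32 - 24 = 8
Total addresses = 2^8 = 256
Usable = total - 2 (network and broadcast)
Usable hosts: 254


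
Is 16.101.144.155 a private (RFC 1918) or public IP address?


RFC 1918 private ranges:
  10.0.0.0/8 (10.0.0.0 - 10.255.255.255)
  172.16.0.0/12 (172.16.0.0 - 172.31.255.255)
  192.168.0.0/16 (192.168.0.0 - 192.168.255.255)
Public (not in any RFC 1918 range)


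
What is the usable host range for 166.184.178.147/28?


Network: 166.184.178.144
Broadcast: 166.184.178.159
First usable = network + 1
Last usable = broadcast - 1
Range: 166.184.178.145 to 166.184.178.158


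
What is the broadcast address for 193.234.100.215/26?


Network: 193.234.100.192/26
Host bits = 6
Set all host bits to 1:
Broadcast: 193.234.100.255


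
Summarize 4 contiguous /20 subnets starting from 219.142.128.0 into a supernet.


Original prefix: /20
Number of subnets: 4 = 2^2
New prefix = 20 - 2 = 18
Supernet: 219.142.128.0/18


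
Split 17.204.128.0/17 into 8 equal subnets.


New prefix = 17 + 3 = 20
Each subnet has 4096 addresses
  17.204.128.0/20
  17.204.144.0/20
  17.204.160.0/20
  17.204.176.0/20
  17.204.192.0/20
  17.204.208.0/20
  17.204.224.0/20
  17.204.240.0/20
Subnets: 17.204.128.0/20, 17.204.144.0/20, 17.204.160.0/20, 17.204.176.0/20, 17.204.192.0/20, 17.204.208.0/20, 17.204.224.0/20, 17.204.240.0/20


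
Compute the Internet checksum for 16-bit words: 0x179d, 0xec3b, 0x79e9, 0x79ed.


Sum all words (with carry folding):
+ 0x179d = 0x179d
+ 0xec3b = 0x03d9
+ 0x79e9 = 0x7dc2
+ 0x79ed = 0xf7af
One's complement: ~0xf7af
Checksum = 0x0850


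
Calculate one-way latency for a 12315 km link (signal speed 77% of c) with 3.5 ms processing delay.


Speed = 0.77 * 3e5 km/s = 231000 km/s
Propagation delay = 12315 / 231000 = 0.0533 s = 53.3117 ms
Processing delay = 3.5 ms
Total one-way latency = 56.8117 ms


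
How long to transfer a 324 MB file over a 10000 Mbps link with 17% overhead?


Effective throughput = 10000 * (1 - 17/100) = 8300 Mbps
File size in Mb = 324 * 8 = 2592 Mb
Time = 2592 / 8300
Time = 0.3123 seconds


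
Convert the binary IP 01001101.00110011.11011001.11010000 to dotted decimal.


01001101 = 77
00110011 = 51
11011001 = 217
11010000 = 208
IP: 77.51.217.208


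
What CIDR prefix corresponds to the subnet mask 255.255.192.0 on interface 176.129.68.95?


Binary: 11111111.11111111.11000000.00000000
Count leading 1s
Prefix: /18


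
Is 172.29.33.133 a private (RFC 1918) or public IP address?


RFC 1918 private ranges:
  10.0.0.0/8 (10.0.0.0 - 10.255.255.255)
  172.16.0.0/12 (172.16.0.0 - 172.31.255.255)
  192.168.0.0/16 (192.168.0.0 - 192.168.255.255)
Private (in 172.16.0.0/12)


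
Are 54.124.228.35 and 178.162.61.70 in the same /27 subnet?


Mask: 255.255.255.224
54.124.228.35 AND mask = 54.124.228.32
178.162.61.70 AND mask = 178.162.61.64
No, different subnets (54.124.228.32 vs 178.162.61.64)


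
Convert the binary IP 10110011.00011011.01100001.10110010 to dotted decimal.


10110011 = 179
00011011 = 27
01100001 = 97
10110010 = 178
IP: 179.27.97.178


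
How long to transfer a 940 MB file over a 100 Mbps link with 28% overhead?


Effective throughput = 100 * (1 - 28/100) = 72 Mbps
File size in Mb = 940 * 8 = 7520 Mb
Time = 7520 / 72
Time = 104.4444 seconds


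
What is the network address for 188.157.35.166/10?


IP:   10111100.10011101.00100011.10100110
Mask: 11111111.11000000.00000000.00000000
AND operation:
Net:  10111100.10000000.00000000.00000000
Network: 188.128.0.0/10


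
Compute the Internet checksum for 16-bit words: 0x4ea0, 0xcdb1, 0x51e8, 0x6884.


Sum all words (with carry folding):
+ 0x4ea0 = 0x4ea0
+ 0xcdb1 = 0x1c52
+ 0x51e8 = 0x6e3a
+ 0x6884 = 0xd6be
One's complement: ~0xd6be
Checksum = 0x2941


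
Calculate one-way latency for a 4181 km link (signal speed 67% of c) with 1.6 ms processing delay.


Speed = 0.67 * 3e5 km/s = 201000 km/s
Propagation delay = 4181 / 201000 = 0.0208 s = 20.801 ms
Processing delay = 1.6 ms
Total one-way latency = 22.401 ms


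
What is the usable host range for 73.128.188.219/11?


Network: 73.128.0.0
Broadcast: 73.159.255.255
First usable = network + 1
Last usable = broadcast - 1
Range: 73.128.0.1 to 73.159.255.254


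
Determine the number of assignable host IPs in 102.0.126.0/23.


Host bits = 32 - 23 = 9
Total addresses = 2^9 = 512
Usable = total - 2 (network and broadcast)
Usable hosts: 510


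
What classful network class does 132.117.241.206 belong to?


First octet: 132
Binary: 10000100
10xxxxxx -> Class B (128-191)
Class B, default mask 255.255.0.0 (/16)


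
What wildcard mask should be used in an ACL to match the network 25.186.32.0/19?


Subnet mask: 255.255.224.0
Wildcard = 255.255.255.255 - subnet mask
255 - 255 = 0
255 - 255 = 0
255 - 224 = 31
255 - 0 = 255
Wildcard: 0.0.31.255


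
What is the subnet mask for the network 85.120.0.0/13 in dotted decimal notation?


/13 means 13 network bits, 19 host bits
Binary: 11111111111110000000000000000000
Mask: 255.248.0.0


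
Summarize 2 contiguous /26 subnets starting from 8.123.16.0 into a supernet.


Original prefix: /26
Number of subnets: 2 = 2^1
New prefix = 26 - 1 = 25
Supernet: 8.123.16.0/25


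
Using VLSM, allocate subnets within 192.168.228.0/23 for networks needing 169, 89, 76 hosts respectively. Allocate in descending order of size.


169 hosts -> /24 (254 usable): 192.168.228.0/24
89 hosts -> /25 (126 usable): 192.168.229.0/25
76 hosts -> /25 (126 usable): 192.168.229.128/25
Allocation: 192.168.228.0/24 (169 hosts, 254 usable); 192.168.229.0/25 (89 hosts, 126 usable); 192.168.229.128/25 (76 hosts, 126 usable)


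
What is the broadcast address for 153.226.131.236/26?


Network: 153.226.131.192/26
Host bits = 6
Set all host bits to 1:
Broadcast: 153.226.131.255


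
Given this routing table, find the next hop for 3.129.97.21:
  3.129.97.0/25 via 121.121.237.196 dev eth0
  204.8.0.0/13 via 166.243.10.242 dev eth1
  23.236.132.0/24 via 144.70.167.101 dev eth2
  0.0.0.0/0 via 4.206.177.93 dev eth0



Longest prefix match for 3.129.97.21:
  /25 3.129.97.0: MATCH
  /13 204.8.0.0: no
  /24 23.236.132.0: no
  /0 0.0.0.0: MATCH
Selected: next-hop 121.121.237.196 via eth0 (matched /25)


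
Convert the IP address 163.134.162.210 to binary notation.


163 = 10100011
134 = 10000110
162 = 10100010
210 = 11010010
Binary: 10100011.10000110.10100010.11010010


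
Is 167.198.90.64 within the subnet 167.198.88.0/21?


Subnet network: 167.198.88.0
Test IP AND mask: 167.198.88.0
Yes, 167.198.90.64 is in 167.198.88.0/21


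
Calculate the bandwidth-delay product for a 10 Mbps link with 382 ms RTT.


BDP = bandwidth * RTT
= 10 Mbps * 382 ms
= 10 * 1e6 * 382 / 1000 bits
= 3820000 bits
= 477500 bytes
= 466.3086 KB
BDP = 3820000 bits (477500 bytes)


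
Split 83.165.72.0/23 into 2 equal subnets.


New prefix = 23 + 1 = 24
Each subnet has 256 addresses
  83.165.72.0/24
  83.165.73.0/24
Subnets: 83.165.72.0/24, 83.165.73.0/24


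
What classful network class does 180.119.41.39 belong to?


First octet: 180
Binary: 10110100
10xxxxxx -> Class B (128-191)
Class B, default mask 255.255.0.0 (/16)


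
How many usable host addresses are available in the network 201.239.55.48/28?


Host bits = 32 - 28 = 4
Total addresses = 2^4 = 16
Usable = total - 2 (network and broadcast)
Usable hosts: 14


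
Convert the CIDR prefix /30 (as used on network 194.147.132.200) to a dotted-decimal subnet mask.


/30 means 30 network bits, 2 host bits
Binary: 11111111111111111111111111111100
Mask: 255.255.255.252


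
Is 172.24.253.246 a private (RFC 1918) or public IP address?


RFC 1918 private ranges:
  10.0.0.0/8 (10.0.0.0 - 10.255.255.255)
  172.16.0.0/12 (172.16.0.0 - 172.31.255.255)
  192.168.0.0/16 (192.168.0.0 - 192.168.255.255)
Private (in 172.16.0.0/12)


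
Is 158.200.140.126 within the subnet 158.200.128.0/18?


Subnet network: 158.200.128.0
Test IP AND mask: 158.200.128.0
Yes, 158.200.140.126 is in 158.200.128.0/18


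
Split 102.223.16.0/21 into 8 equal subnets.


New prefix = 21 + 3 = 24
Each subnet has 256 addresses
  102.223.16.0/24
  102.223.17.0/24
  102.223.18.0/24
  102.223.19.0/24
  102.223.20.0/24
  102.223.21.0/24
  102.223.22.0/24
  102.223.23.0/24
Subnets: 102.223.16.0/24, 102.223.17.0/24, 102.223.18.0/24, 102.223.19.0/24, 102.223.20.0/24, 102.223.21.0/24, 102.223.22.0/24, 102.223.23.0/24


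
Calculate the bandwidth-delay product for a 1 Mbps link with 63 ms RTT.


BDP = bandwidth * RTT
= 1 Mbps * 63 ms
= 1 * 1e6 * 63 / 1000 bits
= 63000 bits
= 7875 bytes
= 7.6904 KB
BDP = 63000 bits (7875 bytes)


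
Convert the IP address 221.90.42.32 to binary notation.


221 = 11011101
90 = 01011010
42 = 00101010
32 = 00100000
Binary: 11011101.01011010.00101010.00100000


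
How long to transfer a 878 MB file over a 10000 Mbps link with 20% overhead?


Effective throughput = 10000 * (1 - 20/100) = 8000 Mbps
File size in Mb = 878 * 8 = 7024 Mb
Time = 7024 / 8000
Time = 0.878 seconds


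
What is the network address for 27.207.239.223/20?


IP:   00011011.11001111.11101111.11011111
Mask: 11111111.11111111.11110000.00000000
AND operation:
Net:  00011011.11001111.11100000.00000000
Network: 27.207.224.0/20


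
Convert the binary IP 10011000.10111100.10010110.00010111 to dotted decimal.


10011000 = 152
10111100 = 188
10010110 = 150
00010111 = 23
IP: 152.188.150.23


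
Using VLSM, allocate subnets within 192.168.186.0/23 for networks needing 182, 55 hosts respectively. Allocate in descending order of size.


182 hosts -> /24 (254 usable): 192.168.186.0/24
55 hosts -> /26 (62 usable): 192.168.187.0/26
Allocation: 192.168.186.0/24 (182 hosts, 254 usable); 192.168.187.0/26 (55 hosts, 62 usable)


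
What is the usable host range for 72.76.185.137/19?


Network: 72.76.160.0
Broadcast: 72.76.191.255
First usable = network + 1
Last usable = broadcast - 1
Range: 72.76.160.1 to 72.76.191.254


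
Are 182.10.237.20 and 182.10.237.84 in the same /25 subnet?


Mask: 255.255.255.128
182.10.237.20 AND mask = 182.10.237.0
182.10.237.84 AND mask = 182.10.237.0
Yes, same subnet (182.10.237.0)


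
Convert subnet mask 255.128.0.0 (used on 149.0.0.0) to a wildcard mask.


Subnet mask: 255.128.0.0
Wildcard = 255.255.255.255 - subnet mask
255 - 255 = 0
255 - 128 = 127
255 - 0 = 255
255 - 0 = 255
Wildcard: 0.127.255.255


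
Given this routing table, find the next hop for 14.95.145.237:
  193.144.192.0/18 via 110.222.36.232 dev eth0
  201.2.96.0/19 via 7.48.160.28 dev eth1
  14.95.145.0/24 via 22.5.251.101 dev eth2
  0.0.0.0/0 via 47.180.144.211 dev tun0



Longest prefix match for 14.95.145.237:
  /18 193.144.192.0: no
  /19 201.2.96.0: no
  /24 14.95.145.0: MATCH
  /0 0.0.0.0: MATCH
Selected: next-hop 22.5.251.101 via eth2 (matched /24)


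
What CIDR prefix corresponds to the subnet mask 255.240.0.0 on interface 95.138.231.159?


Binary: 11111111.11110000.00000000.00000000
Count leading 1s
Prefix: /12


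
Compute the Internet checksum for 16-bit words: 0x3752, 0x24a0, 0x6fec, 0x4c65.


Sum all words (with carry folding):
+ 0x3752 = 0x3752
+ 0x24a0 = 0x5bf2
+ 0x6fec = 0xcbde
+ 0x4c65 = 0x1844
One's complement: ~0x1844
Checksum = 0xe7bb


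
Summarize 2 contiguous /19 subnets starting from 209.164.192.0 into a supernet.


Original prefix: /19
Number of subnets: 2 = 2^1
New prefix = 19 - 1 = 18
Supernet: 209.164.192.0/18


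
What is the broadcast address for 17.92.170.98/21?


Network: 17.92.168.0/21
Host bits = 11
Set all host bits to 1:
Broadcast: 17.92.175.255


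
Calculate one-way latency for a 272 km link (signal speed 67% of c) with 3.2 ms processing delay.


Speed = 0.67 * 3e5 km/s = 201000 km/s
Propagation delay = 272 / 201000 = 0.0014 s = 1.3532 ms
Processing delay = 3.2 ms
Total one-way latency = 4.5532 ms


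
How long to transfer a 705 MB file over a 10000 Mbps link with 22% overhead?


Effective throughput = 10000 * (1 - 22/100) = 7800 Mbps
File size in Mb = 705 * 8 = 5640 Mb
Time = 5640 / 7800
Time = 0.7231 seconds


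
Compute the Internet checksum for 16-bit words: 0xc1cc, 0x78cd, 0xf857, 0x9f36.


Sum all words (with carry folding):
+ 0xc1cc = 0xc1cc
+ 0x78cd = 0x3a9a
+ 0xf857 = 0x32f2
+ 0x9f36 = 0xd228
One's complement: ~0xd228
Checksum = 0x2dd7


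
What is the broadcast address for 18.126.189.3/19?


Network: 18.126.160.0/19
Host bits = 13
Set all host bits to 1:
Broadcast: 18.126.191.255


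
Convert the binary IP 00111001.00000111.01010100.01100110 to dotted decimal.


00111001 = 57
00000111 = 7
01010100 = 84
01100110 = 102
IP: 57.7.84.102


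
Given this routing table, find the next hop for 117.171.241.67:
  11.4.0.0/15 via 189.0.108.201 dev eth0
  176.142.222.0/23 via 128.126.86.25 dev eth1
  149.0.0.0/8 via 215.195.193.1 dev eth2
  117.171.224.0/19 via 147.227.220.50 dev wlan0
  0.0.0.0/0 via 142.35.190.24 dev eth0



Longest prefix match for 117.171.241.67:
  /15 11.4.0.0: no
  /23 176.142.222.0: no
  /8 149.0.0.0: no
  /19 117.171.224.0: MATCH
  /0 0.0.0.0: MATCH
Selected: next-hop 147.227.220.50 via wlan0 (matched /19)


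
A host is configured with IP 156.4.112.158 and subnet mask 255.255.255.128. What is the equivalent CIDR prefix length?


Binary: 11111111.11111111.11111111.10000000
Count leading 1s
Prefix: /25


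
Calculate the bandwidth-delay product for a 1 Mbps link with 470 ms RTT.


BDP = bandwidth * RTT
= 1 Mbps * 470 ms
= 1 * 1e6 * 470 / 1000 bits
= 470000 bits
= 58750 bytes
= 57.373 KB
BDP = 470000 bits (58750 bytes)


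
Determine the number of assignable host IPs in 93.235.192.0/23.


Host bits = 32 - 23 = 9
Total addresses = 2^9 = 512
Usable = total - 2 (network and broadcast)
Usable hosts: 510


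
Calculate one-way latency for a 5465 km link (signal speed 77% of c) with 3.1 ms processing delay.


Speed = 0.77 * 3e5 km/s = 231000 km/s
Propagation delay = 5465 / 231000 = 0.0237 s = 23.658 ms
Processing delay = 3.1 ms
Total one-way latency = 26.758 ms


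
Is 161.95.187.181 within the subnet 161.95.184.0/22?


Subnet network: 161.95.184.0
Test IP AND mask: 161.95.184.0
Yes, 161.95.187.181 is in 161.95.184.0/22


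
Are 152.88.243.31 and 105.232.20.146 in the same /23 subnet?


Mask: 255.255.254.0
152.88.243.31 AND mask = 152.88.242.0
105.232.20.146 AND mask = 105.232.20.0
No, different subnets (152.88.242.0 vs 105.232.20.0)


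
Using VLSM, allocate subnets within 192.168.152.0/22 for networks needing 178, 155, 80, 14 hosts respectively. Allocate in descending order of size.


178 hosts -> /24 (254 usable): 192.168.152.0/24
155 hosts -> /24 (254 usable): 192.168.153.0/24
80 hosts -> /25 (126 usable): 192.168.154.0/25
14 hosts -> /28 (14 usable): 192.168.154.128/28
Allocation: 192.168.152.0/24 (178 hosts, 254 usable); 192.168.153.0/24 (155 hosts, 254 usable); 192.168.154.0/25 (80 hosts, 126 usable); 192.168.154.128/28 (14 hosts, 14 usable)


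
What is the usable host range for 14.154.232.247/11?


Network: 14.128.0.0
Broadcast: 14.159.255.255
First usable = network + 1
Last usable = broadcast - 1
Range: 14.128.0.1 to 14.159.255.254


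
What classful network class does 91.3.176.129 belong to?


First octet: 91
Binary: 01011011
0xxxxxxx -> Class A (1-126)
Class A, default mask 255.0.0.0 (/8)


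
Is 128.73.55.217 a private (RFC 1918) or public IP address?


RFC 1918 private ranges:
  10.0.0.0/8 (10.0.0.0 - 10.255.255.255)
  172.16.0.0/12 (172.16.0.0 - 172.31.255.255)
  192.168.0.0/16 (192.168.0.0 - 192.168.255.255)
Public (not in any RFC 1918 range)


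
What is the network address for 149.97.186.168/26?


IP:   10010101.01100001.10111010.10101000
Mask: 11111111.11111111.11111111.11000000
AND operation:
Net:  10010101.01100001.10111010.10000000
Network: 149.97.186.128/26


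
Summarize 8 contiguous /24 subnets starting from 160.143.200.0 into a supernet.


Original prefix: /24
Number of subnets: 8 = 2^3
New prefix = 24 - 3 = 21
Supernet: 160.143.200.0/21


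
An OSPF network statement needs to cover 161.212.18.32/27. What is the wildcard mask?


Subnet mask: 255.255.255.224
Wildcard = 255.255.255.255 - subnet mask
255 - 255 = 0
255 - 255 = 0
255 - 255 = 0
255 - 224 = 31
Wildcard: 0.0.0.31


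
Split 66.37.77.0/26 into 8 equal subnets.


New prefix = 26 + 3 = 29
Each subnet has 8 addresses
  66.37.77.0/29
  66.37.77.8/29
  66.37.77.16/29
  66.37.77.24/29
  66.37.77.32/29
  66.37.77.40/29
  66.37.77.48/29
  66.37.77.56/29
Subnets: 66.37.77.0/29, 66.37.77.8/29, 66.37.77.16/29, 66.37.77.24/29, 66.37.77.32/29, 66.37.77.40/29, 66.37.77.48/29, 66.37.77.56/29


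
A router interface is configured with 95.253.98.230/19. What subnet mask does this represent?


/19 means 19 network bits, 13 host bits
Binary: 11111111111111111110000000000000
Mask: 255.255.224.0


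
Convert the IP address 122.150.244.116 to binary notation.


122 = 01111010
150 = 10010110
244 = 11110100
116 = 01110100
Binary: 01111010.10010110.11110100.01110100


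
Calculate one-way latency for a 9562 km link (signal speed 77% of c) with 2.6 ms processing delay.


Speed = 0.77 * 3e5 km/s = 231000 km/s
Propagation delay = 9562 / 231000 = 0.0414 s = 41.3939 ms
Processing delay = 2.6 ms
Total one-way latency = 43.9939 ms


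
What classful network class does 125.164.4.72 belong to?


First octet: 125
Binary: 01111101
0xxxxxxx -> Class A (1-126)
Class A, default mask 255.0.0.0 (/8)


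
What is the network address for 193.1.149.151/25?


IP:   11000001.00000001.10010101.10010111
Mask: 11111111.11111111.11111111.10000000
AND operation:
Net:  11000001.00000001.10010101.10000000
Network: 193.1.149.128/25


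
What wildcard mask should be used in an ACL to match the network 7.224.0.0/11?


Subnet mask: 255.224.0.0
Wildcard = 255.255.255.255 - subnet mask
255 - 255 = 0
255 - 224 = 31
255 - 0 = 255
255 - 0 = 255
Wildcard: 0.31.255.255


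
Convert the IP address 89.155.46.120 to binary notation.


89 = 01011001
155 = 10011011
46 = 00101110
120 = 01111000
Binary: 01011001.10011011.00101110.01111000


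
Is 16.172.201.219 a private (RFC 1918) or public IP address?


RFC 1918 private ranges:
  10.0.0.0/8 (10.0.0.0 - 10.255.255.255)
  172.16.0.0/12 (172.16.0.0 - 172.31.255.255)
  192.168.0.0/16 (192.168.0.0 - 192.168.255.255)
Public (not in any RFC 1918 range)


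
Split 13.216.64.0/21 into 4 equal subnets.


New prefix = 21 + 2 = 23
Each subnet has 512 addresses
  13.216.64.0/23
  13.216.66.0/23
  13.216.68.0/23
  13.216.70.0/23
Subnets: 13.216.64.0/23, 13.216.66.0/23, 13.216.68.0/23, 13.216.70.0/23


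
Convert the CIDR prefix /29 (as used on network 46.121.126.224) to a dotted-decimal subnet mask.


/29 means 29 network bits, 3 host bits
Binary: 11111111111111111111111111111000
Mask: 255.255.255.248


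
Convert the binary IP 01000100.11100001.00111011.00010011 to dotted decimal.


01000100 = 68
11100001 = 225
00111011 = 59
00010011 = 19
IP: 68.225.59.19


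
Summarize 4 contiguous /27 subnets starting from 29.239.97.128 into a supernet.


Original prefix: /27
Number of subnets: 4 = 2^2
New prefix = 27 - 2 = 25
Supernet: 29.239.97.128/25


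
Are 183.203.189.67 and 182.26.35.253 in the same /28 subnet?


Mask: 255.255.255.240
183.203.189.67 AND mask = 183.203.189.64
182.26.35.253 AND mask = 182.26.35.240
No, different subnets (183.203.189.64 vs 182.26.35.240)


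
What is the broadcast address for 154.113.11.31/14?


Network: 154.112.0.0/14
Host bits = 18
Set all host bits to 1:
Broadcast: 154.115.255.255


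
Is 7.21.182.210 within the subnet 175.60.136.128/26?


Subnet network: 175.60.136.128
Test IP AND mask: 7.21.182.192
No, 7.21.182.210 is not in 175.60.136.128/26


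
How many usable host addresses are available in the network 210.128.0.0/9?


Host bits = 32 - 9 = 23
Total addresses = 2^23 = 8388608
Usable = total - 2 (network and broadcast)
Usable hosts: 8388606


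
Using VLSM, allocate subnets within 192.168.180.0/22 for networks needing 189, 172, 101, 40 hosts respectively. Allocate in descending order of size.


189 hosts -> /24 (254 usable): 192.168.180.0/24
172 hosts -> /24 (254 usable): 192.168.181.0/24
101 hosts -> /25 (126 usable): 192.168.182.0/25
40 hosts -> /26 (62 usable): 192.168.182.128/26
Allocation: 192.168.180.0/24 (189 hosts, 254 usable); 192.168.181.0/24 (172 hosts, 254 usable); 192.168.182.0/25 (101 hosts, 126 usable); 192.168.182.128/26 (40 hosts, 62 usable)


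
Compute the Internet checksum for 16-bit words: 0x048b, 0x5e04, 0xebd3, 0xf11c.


Sum all words (with carry folding):
+ 0x048b = 0x048b
+ 0x5e04 = 0x628f
+ 0xebd3 = 0x4e63
+ 0xf11c = 0x3f80
One's complement: ~0x3f80
Checksum = 0xc07f


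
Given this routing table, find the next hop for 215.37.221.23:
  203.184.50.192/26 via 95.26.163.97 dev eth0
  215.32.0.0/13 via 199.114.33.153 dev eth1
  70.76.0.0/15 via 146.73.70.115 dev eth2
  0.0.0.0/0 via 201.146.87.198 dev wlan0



Longest prefix match for 215.37.221.23:
  /26 203.184.50.192: no
  /13 215.32.0.0: MATCH
  /15 70.76.0.0: no
  /0 0.0.0.0: MATCH
Selected: next-hop 199.114.33.153 via eth1 (matched /13)


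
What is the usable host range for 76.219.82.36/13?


Network: 76.216.0.0
Broadcast: 76.223.255.255
First usable = network + 1
Last usable = broadcast - 1
Range: 76.216.0.1 to 76.223.255.254


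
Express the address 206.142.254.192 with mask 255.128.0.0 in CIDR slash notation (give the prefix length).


Binary: 11111111.10000000.00000000.00000000
Count leading 1s
Prefix: /9


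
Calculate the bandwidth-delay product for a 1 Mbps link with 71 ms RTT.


BDP = bandwidth * RTT
= 1 Mbps * 71 ms
= 1 * 1e6 * 71 / 1000 bits
= 71000 bits
= 8875 bytes
= 8.667 KB
BDP = 71000 bits (8875 bytes)


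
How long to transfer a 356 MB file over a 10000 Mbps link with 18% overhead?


Effective throughput = 10000 * (1 - 18/100) = 8200 Mbps
File size in Mb = 356 * 8 = 2848 Mb
Time = 2848 / 8200
Time = 0.3473 seconds


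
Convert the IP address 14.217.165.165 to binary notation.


14 = 00001110
217 = 11011001
165 = 10100101
165 = 10100101
Binary: 00001110.11011001.10100101.10100101


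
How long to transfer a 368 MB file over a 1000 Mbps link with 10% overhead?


Effective throughput = 1000 * (1 - 10/100) = 900 Mbps
File size in Mb = 368 * 8 = 2944 Mb
Time = 2944 / 900
Time = 3.2711 seconds


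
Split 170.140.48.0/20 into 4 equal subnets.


New prefix = 20 + 2 = 22
Each subnet has 1024 addresses
  170.140.48.0/22
  170.140.52.0/22
  170.140.56.0/22
  170.140.60.0/22
Subnets: 170.140.48.0/22, 170.140.52.0/22, 170.140.56.0/22, 170.140.60.0/22


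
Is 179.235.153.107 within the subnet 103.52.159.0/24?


Subnet network: 103.52.159.0
Test IP AND mask: 179.235.153.0
No, 179.235.153.107 is not in 103.52.159.0/24


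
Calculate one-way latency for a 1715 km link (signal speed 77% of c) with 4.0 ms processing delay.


Speed = 0.77 * 3e5 km/s = 231000 km/s
Propagation delay = 1715 / 231000 = 0.0074 s = 7.4242 ms
Processing delay = 4.0 ms
Total one-way latency = 11.4242 ms


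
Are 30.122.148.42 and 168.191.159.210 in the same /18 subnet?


Mask: 255.255.192.0
30.122.148.42 AND mask = 30.122.128.0
168.191.159.210 AND mask = 168.191.128.0
No, different subnets (30.122.128.0 vs 168.191.128.0)


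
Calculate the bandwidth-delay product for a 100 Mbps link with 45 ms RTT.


BDP = bandwidth * RTT
= 100 Mbps * 45 ms
= 100 * 1e6 * 45 / 1000 bits
= 4500000 bits
= 562500 bytes
= 549.3164 KB
BDP = 4500000 bits (562500 bytes)


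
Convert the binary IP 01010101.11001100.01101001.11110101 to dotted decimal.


01010101 = 85
11001100 = 204
01101001 = 105
11110101 = 245
IP: 85.204.105.245


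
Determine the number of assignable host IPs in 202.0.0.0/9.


Host bits = 32 - 9 = 23
Total addresses = 2^23 = 8388608
Usable = total - 2 (network and broadcast)
Usable hosts: 8388606


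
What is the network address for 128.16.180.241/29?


IP:   10000000.00010000.10110100.11110001
Mask: 11111111.11111111.11111111.11111000
AND operation:
Net:  10000000.00010000.10110100.11110000
Network: 128.16.180.240/29


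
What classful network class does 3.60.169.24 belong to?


First octet: 3
Binary: 00000011
0xxxxxxx -> Class A (1-126)
Class A, default mask 255.0.0.0 (/8)


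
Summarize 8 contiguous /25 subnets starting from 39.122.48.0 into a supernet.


Original prefix: /25
Number of subnets: 8 = 2^3
New prefix = 25 - 3 = 22
Supernet: 39.122.48.0/22


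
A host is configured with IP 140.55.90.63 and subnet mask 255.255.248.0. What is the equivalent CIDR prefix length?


Binary: 11111111.11111111.11111000.00000000
Count leading 1s
Prefix: /21


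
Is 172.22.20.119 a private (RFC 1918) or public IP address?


RFC 1918 private ranges:
  10.0.0.0/8 (10.0.0.0 - 10.255.255.255)
  172.16.0.0/12 (172.16.0.0 - 172.31.255.255)
  192.168.0.0/16 (192.168.0.0 - 192.168.255.255)
Private (in 172.16.0.0/12)


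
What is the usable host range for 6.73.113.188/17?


Network: 6.73.0.0
Broadcast: 6.73.127.255
First usable = network + 1
Last usable = broadcast - 1
Range: 6.73.0.1 to 6.73.127.254


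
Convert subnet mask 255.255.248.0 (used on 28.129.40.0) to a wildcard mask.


Subnet mask: 255.255.248.0
Wildcard = 255.255.255.255 - subnet mask
255 - 255 = 0
255 - 255 = 0
255 - 248 = 7
255 - 0 = 255
Wildcard: 0.0.7.255


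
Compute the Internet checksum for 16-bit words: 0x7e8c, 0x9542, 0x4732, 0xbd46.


Sum all words (with carry folding):
+ 0x7e8c = 0x7e8c
+ 0x9542 = 0x13cf
+ 0x4732 = 0x5b01
+ 0xbd46 = 0x1848
One's complement: ~0x1848
Checksum = 0xe7b7


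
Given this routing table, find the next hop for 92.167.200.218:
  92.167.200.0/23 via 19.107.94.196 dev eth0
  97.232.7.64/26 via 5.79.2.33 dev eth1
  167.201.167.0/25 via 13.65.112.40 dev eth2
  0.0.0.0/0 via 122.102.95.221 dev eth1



Longest prefix match for 92.167.200.218:
  /23 92.167.200.0: MATCH
  /26 97.232.7.64: no
  /25 167.201.167.0: no
  /0 0.0.0.0: MATCH
Selected: next-hop 19.107.94.196 via eth0 (matched /23)


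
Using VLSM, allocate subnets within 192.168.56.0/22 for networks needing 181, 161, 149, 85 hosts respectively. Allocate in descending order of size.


181 hosts -> /24 (254 usable): 192.168.56.0/24
161 hosts -> /24 (254 usable): 192.168.57.0/24
149 hosts -> /24 (254 usable): 192.168.58.0/24
85 hosts -> /25 (126 usable): 192.168.59.0/25
Allocation: 192.168.56.0/24 (181 hosts, 254 usable); 192.168.57.0/24 (161 hosts, 254 usable); 192.168.58.0/24 (149 hosts, 254 usable); 192.168.59.0/25 (85 hosts, 126 usable)


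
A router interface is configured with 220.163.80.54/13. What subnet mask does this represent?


/13 means 13 network bits, 19 host bits
Binary: 11111111111110000000000000000000
Mask: 255.248.0.0


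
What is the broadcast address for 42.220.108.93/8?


Network: 42.0.0.0/8
Host bits = 24
Set all host bits to 1:
Broadcast: 42.255.255.255


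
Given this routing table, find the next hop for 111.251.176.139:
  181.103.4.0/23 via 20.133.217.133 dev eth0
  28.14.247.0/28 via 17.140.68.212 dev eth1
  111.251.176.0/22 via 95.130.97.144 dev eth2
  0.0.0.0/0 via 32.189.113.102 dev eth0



Longest prefix match for 111.251.176.139:
  /23 181.103.4.0: no
  /28 28.14.247.0: no
  /22 111.251.176.0: MATCH
  /0 0.0.0.0: MATCH
Selected: next-hop 95.130.97.144 via eth2 (matched /22)


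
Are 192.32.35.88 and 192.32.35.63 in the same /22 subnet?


Mask: 255.255.252.0
192.32.35.88 AND mask = 192.32.32.0
192.32.35.63 AND mask = 192.32.32.0
Yes, same subnet (192.32.32.0)


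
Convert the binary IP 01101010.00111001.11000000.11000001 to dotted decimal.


01101010 = 106
00111001 = 57
11000000 = 192
11000001 = 193
IP: 106.57.192.193


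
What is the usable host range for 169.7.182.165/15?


Network: 169.6.0.0
Broadcast: 169.7.255.255
First usable = network + 1
Last usable = broadcast - 1
Range: 169.6.0.1 to 169.7.255.254


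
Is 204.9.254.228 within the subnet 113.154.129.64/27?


Subnet network: 113.154.129.64
Test IP AND mask: 204.9.254.224
No, 204.9.254.228 is not in 113.154.129.64/27


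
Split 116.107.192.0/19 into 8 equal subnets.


New prefix = 19 + 3 = 22
Each subnet has 1024 addresses
  116.107.192.0/22
  116.107.196.0/22
  116.107.200.0/22
  116.107.204.0/22
  116.107.208.0/22
  116.107.212.0/22
  116.107.216.0/22
  116.107.220.0/22
Subnets: 116.107.192.0/22, 116.107.196.0/22, 116.107.200.0/22, 116.107.204.0/22, 116.107.208.0/22, 116.107.212.0/22, 116.107.216.0/22, 116.107.220.0/22


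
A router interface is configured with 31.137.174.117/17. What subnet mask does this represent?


/17 means 17 network bits, 15 host bits
Binary: 11111111111111111000000000000000
Mask: 255.255.128.0


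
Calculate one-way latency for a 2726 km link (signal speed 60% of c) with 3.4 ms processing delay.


Speed = 0.6 * 3e5 km/s = 180000 km/s
Propagation delay = 2726 / 180000 = 0.0151 s = 15.1444 ms
Processing delay = 3.4 ms
Total one-way latency = 18.5444 ms


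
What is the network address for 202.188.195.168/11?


IP:   11001010.10111100.11000011.10101000
Mask: 11111111.11100000.00000000.00000000
AND operation:
Net:  11001010.10100000.00000000.00000000
Network: 202.160.0.0/11


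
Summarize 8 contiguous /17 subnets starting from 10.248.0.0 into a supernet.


Original prefix: /17
Number of subnets: 8 = 2^3
New prefix = 17 - 3 = 14
Supernet: 10.248.0.0/14


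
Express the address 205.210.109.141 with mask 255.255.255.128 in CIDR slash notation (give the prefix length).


Binary: 11111111.11111111.11111111.10000000
Count leading 1s
Prefix: /25


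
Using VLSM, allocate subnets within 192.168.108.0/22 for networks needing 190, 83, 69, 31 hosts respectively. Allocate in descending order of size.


190 hosts -> /24 (254 usable): 192.168.108.0/24
83 hosts -> /25 (126 usable): 192.168.109.0/25
69 hosts -> /25 (126 usable): 192.168.109.128/25
31 hosts -> /26 (62 usable): 192.168.110.0/26
Allocation: 192.168.108.0/24 (190 hosts, 254 usable); 192.168.109.0/25 (83 hosts, 126 usable); 192.168.109.128/25 (69 hosts, 126 usable); 192.168.110.0/26 (31 hosts, 62 usable)


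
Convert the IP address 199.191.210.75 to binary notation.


199 = 11000111
191 = 10111111
210 = 11010010
75 = 01001011
Binary: 11000111.10111111.11010010.01001011


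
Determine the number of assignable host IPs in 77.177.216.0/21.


Host bits = 32 - 21 = 11
Total addresses = 2^11 = 2048
Usable = total - 2 (network and broadcast)
Usable hosts: 2046


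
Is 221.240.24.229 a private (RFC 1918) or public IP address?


RFC 1918 private ranges:
  10.0.0.0/8 (10.0.0.0 - 10.255.255.255)
  172.16.0.0/12 (172.16.0.0 - 172.31.255.255)
  192.168.0.0/16 (192.168.0.0 - 192.168.255.255)
Public (not in any RFC 1918 range)


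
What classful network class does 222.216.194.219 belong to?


First octet: 222
Binary: 11011110
110xxxxx -> Class C (192-223)
Class C, default mask 255.255.255.0 (/24)


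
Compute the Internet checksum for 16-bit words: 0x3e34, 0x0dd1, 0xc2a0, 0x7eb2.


Sum all words (with carry folding):
+ 0x3e34 = 0x3e34
+ 0x0dd1 = 0x4c05
+ 0xc2a0 = 0x0ea6
+ 0x7eb2 = 0x8d58
One's complement: ~0x8d58
Checksum = 0x72a7


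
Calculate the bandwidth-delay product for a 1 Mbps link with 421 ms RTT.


BDP = bandwidth * RTT
= 1 Mbps * 421 ms
= 1 * 1e6 * 421 / 1000 bits
= 421000 bits
= 52625 bytes
= 51.3916 KB
BDP = 421000 bits (52625 bytes)


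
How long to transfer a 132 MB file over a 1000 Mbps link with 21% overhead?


Effective throughput = 1000 * (1 - 21/100) = 790 Mbps
File size in Mb = 132 * 8 = 1056 Mb
Time = 1056 / 790
Time = 1.3367 seconds


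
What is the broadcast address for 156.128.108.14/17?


Network: 156.128.0.0/17
Host bits = 15
Set all host bits to 1:
Broadcast: 156.128.127.255


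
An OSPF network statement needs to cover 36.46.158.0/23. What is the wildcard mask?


Subnet mask: 255.255.254.0
Wildcard = 255.255.255.255 - subnet mask
255 - 255 = 0
255 - 255 = 0
255 - 254 = 1
255 - 0 = 255
Wildcard: 0.0.1.255


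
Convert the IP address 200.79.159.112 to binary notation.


200 = 11001000
79 = 01001111
159 = 10011111
112 = 01110000
Binary: 11001000.01001111.10011111.01110000


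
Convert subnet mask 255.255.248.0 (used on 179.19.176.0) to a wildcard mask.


Subnet mask: 255.255.248.0
Wildcard = 255.255.255.255 - subnet mask
255 - 255 = 0
255 - 255 = 0
255 - 248 = 7
255 - 0 = 255
Wildcard: 0.0.7.255
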